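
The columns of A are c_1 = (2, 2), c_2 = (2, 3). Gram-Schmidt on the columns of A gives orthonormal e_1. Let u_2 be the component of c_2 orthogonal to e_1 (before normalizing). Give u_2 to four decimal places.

e_1 = c_1/‖c_1‖ = (2, 2)/2.8284 = (0.7071, 0.7071).
r_{12} = e_1·c_2 = 3.5355.
u_2 = c_2 − 3.5355·e_1 = (-0.5000, 0.5000).

u_2 = (-0.5000, 0.5000)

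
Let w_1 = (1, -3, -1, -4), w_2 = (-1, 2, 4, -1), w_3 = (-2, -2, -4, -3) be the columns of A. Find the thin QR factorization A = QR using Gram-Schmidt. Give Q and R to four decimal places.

Q = [[0.1925, -0.1649, -0.8467], [-0.5774, 0.2720, 0.2229], [-0.1925, 0.8326, -0.3933], [-0.7698, -0.4534, -0.2806]], R = [[5.1962, -1.3472, 3.8490], [0.0000, 4.4928, -2.1846], [0.0000, 0.0000, 3.6624]]

w_1 = (1, -3, -1, -4); ‖w_1‖ = 5.1962, so e_1 = (0.1925, -0.5774, -0.1925, -0.7698).
e_1·w_2 = 0.1925·(-1) + (-0.5774)·2 + (-0.1925)·4 + (-0.7698)·(-1) = -1.3472.
u_2 = w_2 + 1.3472·e_1 = (-0.7407, 1.2222, 3.7407, -2.0370).
‖u_2‖ = 4.4928, so e_2 = (-0.1649, 0.2720, 0.8326, -0.4534).
e_1·w_3 = 0.1925·(-2) + (-0.5774)·(-2) + (-0.1925)·(-4) + (-0.7698)·(-3) = 3.8490; e_2·w_3 = (-0.1649)·(-2) + 0.2720·(-2) + 0.8326·(-4) + (-0.4534)·(-3) = -2.1846.
u_3 = w_3 − 3.8490·e_1 + 2.1846·e_2 = (-3.1009, 0.8165, -1.4404, -1.0275).
‖u_3‖ = 3.6624, so e_3 = (-0.8467, 0.2229, -0.3933, -0.2806).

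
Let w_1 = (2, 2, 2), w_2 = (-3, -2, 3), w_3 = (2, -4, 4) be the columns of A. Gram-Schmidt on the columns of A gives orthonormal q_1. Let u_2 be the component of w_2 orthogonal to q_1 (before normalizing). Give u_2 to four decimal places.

u_2 = (-2.3333, -1.3333, 3.6667)

w_1 = (2, 2, 2); ‖w_1‖ = 3.4641, so q_1 = (0.5774, 0.5774, 0.5774).
q_1·w_2 = 0.5774·(-3) + 0.5774·(-2) + 0.5774·3 = -1.1547.
u_2 = w_2 + 1.1547·q_1 = (-2.3333, -1.3333, 3.6667).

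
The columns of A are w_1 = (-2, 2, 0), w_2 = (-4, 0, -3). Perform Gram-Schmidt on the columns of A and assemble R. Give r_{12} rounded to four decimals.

r_{12} = 2.8284

w_1 = (-2, 2, 0); ‖w_1‖ = 2.8284, so e_1 = (-0.7071, 0.7071, 0.0000).
r_{12} = e_1·w_2 = 2.8284.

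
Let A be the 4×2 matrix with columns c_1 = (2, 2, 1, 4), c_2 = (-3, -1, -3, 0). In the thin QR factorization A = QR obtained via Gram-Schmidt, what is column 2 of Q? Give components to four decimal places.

q_2 = (-0.5634, -0.0319, -0.6803, 0.4677)

q_1 = c_1/‖c_1‖ = (2, 2, 1, 4)/5.0000 = (0.4000, 0.4000, 0.2000, 0.8000).
r_{12} = q_1·c_2 = -2.2000.
u_2 = c_2 + 2.2000·q_1 = (-2.1200, -0.1200, -2.5600, 1.7600).
‖u_2‖ = 3.7630, so q_2 = (-0.5634, -0.0319, -0.6803, 0.4677).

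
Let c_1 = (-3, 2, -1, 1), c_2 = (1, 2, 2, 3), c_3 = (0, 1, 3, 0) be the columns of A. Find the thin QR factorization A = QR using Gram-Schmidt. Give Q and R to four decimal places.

c_1 = (-3, 2, -1, 1); ‖c_1‖ = 3.8730, so e_1 = (-0.7746, 0.5164, -0.2582, 0.2582).
e_1·c_2 = (-0.7746)·1 + 0.5164·2 + (-0.2582)·2 + 0.2582·3 = 0.5164.
u_2 = c_2 − 0.5164·e_1 = (1.4000, 1.7333, 2.1333, 2.8667).
‖u_2‖ = 4.2111, so e_2 = (0.3325, 0.4116, 0.5066, 0.6807).
e_1·c_3 = (-0.7746)·0 + 0.5164·1 + (-0.2582)·3 + 0.2582·0 = -0.2582; e_2·c_3 = 0.3325·0 + 0.4116·1 + 0.5066·3 + 0.6807·0 = 1.9314.
u_3 = c_3 + 0.2582·e_1 − 1.9314·e_2 = (-0.8421, 0.3383, 1.9549, -1.2481).
‖u_3‖ = 2.4906, so e_3 = (-0.3381, 0.1359, 0.7849, -0.5011).

Q = [[-0.7746, 0.3325, -0.3381], [0.5164, 0.4116, 0.1359], [-0.2582, 0.5066, 0.7849], [0.2582, 0.6807, -0.5011]], R = [[3.8730, 0.5164, -0.2582], [0.0000, 4.2111, 1.9314], [0.0000, 0.0000, 2.4906]]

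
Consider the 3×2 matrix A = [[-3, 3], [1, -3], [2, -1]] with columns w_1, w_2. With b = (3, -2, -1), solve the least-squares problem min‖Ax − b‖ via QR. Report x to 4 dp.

x = (-0.3286, 0.6000)

w_1 = (-3, 1, 2); ‖w_1‖ = 3.7417, so e_1 = (-0.8018, 0.2673, 0.5345).
e_1·w_2 = (-0.8018)·3 + 0.2673·(-3) + 0.5345·(-1) = -3.7417.
u_2 = w_2 + 3.7417·e_1 = (0.0000, -2.0000, 1.0000).
‖u_2‖ = 2.2361, so e_2 = (0.0000, -0.8944, 0.4472).
Qᵀb = (-3.4744, 1.3416).
Back-substitute: x_2 = 1.3416/2.2361 = 0.6000.
x_1 = (-3.4744 + 3.7417·0.6000)/3.7417 = -0.3286.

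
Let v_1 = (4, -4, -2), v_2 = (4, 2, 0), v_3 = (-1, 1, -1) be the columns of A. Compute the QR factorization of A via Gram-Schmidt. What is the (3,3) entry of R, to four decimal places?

r_{33} = 1.4056

e_1 = v_1/‖v_1‖ = (4, -4, -2)/6.0000 = (0.6667, -0.6667, -0.3333).
r_{12} = e_1·v_2 = 1.3333.
u_2 = v_2 − 1.3333·e_1 = (3.1111, 2.8889, 0.4444).
‖u_2‖ = 4.2687, so e_2 = (0.7288, 0.6768, 0.1041).
r_{13} = e_1·v_3 = -1.0000; r_{23} = e_2·v_3 = -0.1562.
u_3 = v_3 + 1.0000·e_1 + 0.1562·e_2 = (-0.2195, 0.4390, -1.3171).
r_{33} = ‖u_3‖ = 1.4056.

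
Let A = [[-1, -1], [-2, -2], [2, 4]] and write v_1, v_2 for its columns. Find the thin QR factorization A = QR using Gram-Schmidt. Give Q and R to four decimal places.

Q = [[-0.3333, 0.2981], [-0.6667, 0.5963], [0.6667, 0.7454]], R = [[3.0000, 4.3333], [0.0000, 1.4907]]

v_1 = (-1, -2, 2); ‖v_1‖ = 3.0000, so e_1 = (-0.3333, -0.6667, 0.6667).
e_1·v_2 = (-0.3333)·(-1) + (-0.6667)·(-2) + 0.6667·4 = 4.3333.
u_2 = v_2 − 4.3333·e_1 = (0.4444, 0.8889, 1.1111).
‖u_2‖ = 1.4907, so e_2 = (0.2981, 0.5963, 0.7454).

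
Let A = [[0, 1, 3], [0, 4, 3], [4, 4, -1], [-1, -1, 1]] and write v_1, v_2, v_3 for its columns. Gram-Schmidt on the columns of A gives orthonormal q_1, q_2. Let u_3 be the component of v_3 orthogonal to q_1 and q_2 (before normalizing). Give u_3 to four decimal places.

q_1 = v_1/‖v_1‖ = (0, 0, 4, -1)/4.1231 = (0.0000, 0.0000, 0.9701, -0.2425).
r_{12} = q_1·v_2 = 4.1231.
u_2 = v_2 − 4.1231·q_1 = (1.0000, 4.0000, 0.0000, 0.0000).
‖u_2‖ = 4.1231, so q_2 = (0.2425, 0.9701, 0.0000, 0.0000).
r_{13} = q_1·v_3 = -1.2127; r_{23} = q_2·v_3 = 3.6380.
u_3 = v_3 + 1.2127·q_1 − 3.6380·q_2 = (2.1176, -0.5294, 0.1765, 0.7059).

u_3 = (2.1176, -0.5294, 0.1765, 0.7059)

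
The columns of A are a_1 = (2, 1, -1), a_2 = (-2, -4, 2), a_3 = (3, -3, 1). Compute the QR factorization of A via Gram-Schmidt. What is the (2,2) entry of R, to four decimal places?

a_1 = (2, 1, -1); ‖a_1‖ = 2.4495, so q_1 = (0.8165, 0.4082, -0.4082).
q_1·a_2 = 0.8165·(-2) + 0.4082·(-4) + (-0.4082)·2 = -4.0825.
u_2 = a_2 + 4.0825·q_1 = (1.3333, -2.3333, 0.3333).
r_{22} = ‖u_2‖ = 2.7080.

r_{22} = 2.7080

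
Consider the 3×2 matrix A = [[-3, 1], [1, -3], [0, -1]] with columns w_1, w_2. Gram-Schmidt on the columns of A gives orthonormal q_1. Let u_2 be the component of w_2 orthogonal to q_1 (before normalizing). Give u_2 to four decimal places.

w_1 = (-3, 1, 0); ‖w_1‖ = 3.1623, so q_1 = (-0.9487, 0.3162, 0.0000).
q_1·w_2 = (-0.9487)·1 + 0.3162·(-3) + 0.0000·(-1) = -1.8974.
u_2 = w_2 + 1.8974·q_1 = (-0.8000, -2.4000, -1.0000).

u_2 = (-0.8000, -2.4000, -1.0000)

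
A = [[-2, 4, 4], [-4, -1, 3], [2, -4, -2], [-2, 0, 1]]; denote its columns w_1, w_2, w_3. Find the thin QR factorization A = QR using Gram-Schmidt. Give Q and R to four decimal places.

Q = [[-0.3780, 0.5955, 0.6697], [-0.7559, -0.5143, 0.1599], [0.3780, -0.5955, 0.6297], [-0.3780, -0.1624, -0.3598]], R = [[5.2915, -2.2678, -4.9135], [0.0000, 5.2780, 1.8676], [0.0000, 0.0000, 1.5392]]

w_1 = (-2, -4, 2, -2); ‖w_1‖ = 5.2915, so q_1 = (-0.3780, -0.7559, 0.3780, -0.3780).
q_1·w_2 = (-0.3780)·4 + (-0.7559)·(-1) + 0.3780·(-4) + (-0.3780)·0 = -2.2678.
u_2 = w_2 + 2.2678·q_1 = (3.1429, -2.7143, -3.1429, -0.8571).
‖u_2‖ = 5.2780, so q_2 = (0.5955, -0.5143, -0.5955, -0.1624).
q_1·w_3 = (-0.3780)·4 + (-0.7559)·3 + 0.3780·(-2) + (-0.3780)·1 = -4.9135; q_2·w_3 = 0.5955·4 + (-0.5143)·3 + (-0.5955)·(-2) + (-0.1624)·1 = 1.8676.
u_3 = w_3 + 4.9135·q_1 − 1.8676·q_2 = (1.0308, 0.2462, 0.9692, -0.5538).
‖u_3‖ = 1.5392, so q_3 = (0.6697, 0.1599, 0.6297, -0.3598).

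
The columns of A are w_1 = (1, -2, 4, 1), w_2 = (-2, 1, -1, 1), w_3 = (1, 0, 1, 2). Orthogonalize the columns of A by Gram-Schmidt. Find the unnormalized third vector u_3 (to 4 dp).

w_1 = (1, -2, 4, 1); ‖w_1‖ = 4.6904, so q_1 = (0.2132, -0.4264, 0.8528, 0.2132).
q_1·w_2 = 0.2132·(-2) + (-0.4264)·1 + 0.8528·(-1) + 0.2132·1 = -1.4924.
u_2 = w_2 + 1.4924·q_1 = (-1.6818, 0.3636, 0.2727, 1.3182).
‖u_2‖ = 2.1847, so q_2 = (-0.7698, 0.1665, 0.1248, 0.6034).
q_1·w_3 = 0.2132·1 + (-0.4264)·0 + 0.8528·1 + 0.2132·2 = 1.4924; q_2·w_3 = (-0.7698)·1 + 0.1665·0 + 0.1248·1 + 0.6034·2 = 0.5618.
u_3 = w_3 − 1.4924·q_1 − 0.5618·q_2 = (1.1143, 0.5429, -0.3429, 1.3429).

u_3 = (1.1143, 0.5429, -0.3429, 1.3429)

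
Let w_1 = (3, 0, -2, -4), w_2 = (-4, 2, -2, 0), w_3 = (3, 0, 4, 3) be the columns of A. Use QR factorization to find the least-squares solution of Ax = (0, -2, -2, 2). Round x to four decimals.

x = (-0.7252, -0.9538, -0.8545)

w_1 = (3, 0, -2, -4); ‖w_1‖ = 5.3852, so q_1 = (0.5571, 0.0000, -0.3714, -0.7428).
q_1·w_2 = 0.5571·(-4) + 0.0000·2 + (-0.3714)·(-2) + (-0.7428)·0 = -1.4856.
u_2 = w_2 + 1.4856·q_1 = (-3.1724, 2.0000, -2.5517, -1.1034).
‖u_2‖ = 4.6683, so q_2 = (-0.6796, 0.4284, -0.5466, -0.2364).
q_1·w_3 = 0.5571·3 + 0.0000·0 + (-0.3714)·4 + (-0.7428)·3 = -2.0426; q_2·w_3 = (-0.6796)·3 + 0.4284·0 + (-0.5466)·4 + (-0.2364)·3 = -4.9342.
u_3 = w_3 + 2.0426·q_1 + 4.9342·q_2 = (0.7848, 2.1139, 0.5443, 0.3165).
‖u_3‖ = 2.3412, so q_3 = (0.3352, 0.9029, 0.2325, 0.1352).
Qᵀb = (-0.7428, -0.2364, -2.0005).
Back-substitute: x_3 = -2.0005/2.3412 = -0.8545.
x_2 = (-0.2364 + 4.9342·(-0.8545))/4.6683 = -0.9538.
x_1 = (-0.7428 + 1.4856·(-0.9538) + 2.0426·(-0.8545))/5.3852 = -0.7252.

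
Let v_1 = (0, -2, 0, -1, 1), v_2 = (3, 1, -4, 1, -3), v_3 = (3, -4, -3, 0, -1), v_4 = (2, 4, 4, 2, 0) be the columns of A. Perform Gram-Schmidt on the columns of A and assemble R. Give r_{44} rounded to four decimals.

r_{44} = 3.8434

e_1 = v_1/‖v_1‖ = (0, -2, 0, -1, 1)/2.4495 = (0.0000, -0.8165, 0.0000, -0.4082, 0.4082).
r_{12} = e_1·v_2 = -2.4495.
u_2 = v_2 + 2.4495·e_1 = (3.0000, -1.0000, -4.0000, 0.0000, -2.0000).
‖u_2‖ = 5.4772, so e_2 = (0.5477, -0.1826, -0.7303, 0.0000, -0.3651).
r_{13} = e_1·v_3 = 2.8577; r_{23} = e_2·v_3 = 4.9295.
u_3 = v_3 − 2.8577·e_1 − 4.9295·e_2 = (0.3000, -0.7667, 0.6000, 1.1667, -0.3667).
‖u_3‖ = 1.5916, so e_3 = (0.1885, -0.4817, 0.3770, 0.7330, -0.2304).
r_{14} = e_1·v_4 = -4.0825; r_{24} = e_2·v_4 = -2.5560; r_{34} = e_3·v_4 = 1.4241.
u_4 = v_4 + 4.0825·e_1 + 2.5560·e_2 − 1.4241·e_3 = (3.1316, 0.8860, 1.5965, -0.7105, 1.0614).
r_{44} = ‖u_4‖ = 3.8434.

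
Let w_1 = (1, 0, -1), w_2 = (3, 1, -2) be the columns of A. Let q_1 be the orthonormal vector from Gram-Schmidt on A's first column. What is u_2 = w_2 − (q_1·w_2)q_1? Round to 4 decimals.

w_1 = (1, 0, -1); ‖w_1‖ = 1.4142, so q_1 = (0.7071, 0.0000, -0.7071).
q_1·w_2 = 0.7071·3 + 0.0000·1 + (-0.7071)·(-2) = 3.5355.
u_2 = w_2 − 3.5355·q_1 = (0.5000, 1.0000, 0.5000).

u_2 = (0.5000, 1.0000, 0.5000)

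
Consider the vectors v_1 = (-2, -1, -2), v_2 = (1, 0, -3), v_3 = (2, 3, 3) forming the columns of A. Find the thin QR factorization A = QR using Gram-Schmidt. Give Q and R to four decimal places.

Q = [[-0.6667, 0.6587, -0.3487], [-0.3333, 0.1550, 0.9300], [-0.6667, -0.7362, -0.1162]], R = [[3.0000, 1.3333, -4.3333], [0.0000, 2.8674, -0.4262], [0.0000, 0.0000, 1.7437]]

v_1 = (-2, -1, -2); ‖v_1‖ = 3.0000, so e_1 = (-0.6667, -0.3333, -0.6667).
e_1·v_2 = (-0.6667)·1 + (-0.3333)·0 + (-0.6667)·(-3) = 1.3333.
u_2 = v_2 − 1.3333·e_1 = (1.8889, 0.4444, -2.1111).
‖u_2‖ = 2.8674, so e_2 = (0.6587, 0.1550, -0.7362).
e_1·v_3 = (-0.6667)·2 + (-0.3333)·3 + (-0.6667)·3 = -4.3333; e_2·v_3 = 0.6587·2 + 0.1550·3 + (-0.7362)·3 = -0.4262.
u_3 = v_3 + 4.3333·e_1 + 0.4262·e_2 = (-0.6081, 1.6216, -0.2027).
‖u_3‖ = 1.7437, so e_3 = (-0.3487, 0.9300, -0.1162).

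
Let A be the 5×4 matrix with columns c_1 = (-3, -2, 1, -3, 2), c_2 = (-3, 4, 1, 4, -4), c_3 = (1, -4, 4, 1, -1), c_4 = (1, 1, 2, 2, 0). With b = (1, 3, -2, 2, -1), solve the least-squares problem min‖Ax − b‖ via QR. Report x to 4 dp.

c_1 = (-3, -2, 1, -3, 2); ‖c_1‖ = 5.1962, so e_1 = (-0.5774, -0.3849, 0.1925, -0.5774, 0.3849).
e_1·c_2 = (-0.5774)·(-3) + (-0.3849)·4 + 0.1925·1 + (-0.5774)·4 + 0.3849·(-4) = -3.4641.
u_2 = c_2 + 3.4641·e_1 = (-5.0000, 2.6667, 1.6667, 2.0000, -2.6667).
‖u_2‖ = 6.7823, so e_2 = (-0.7372, 0.3932, 0.2457, 0.2949, -0.3932).
e_1·c_3 = (-0.5774)·1 + (-0.3849)·(-4) + 0.1925·4 + (-0.5774)·1 + 0.3849·(-1) = 0.7698; e_2·c_3 = (-0.7372)·1 + 0.3932·(-4) + 0.2457·4 + 0.2949·1 + (-0.3932)·(-1) = -0.6389.
u_3 = c_3 − 0.7698·e_1 + 0.6389·e_2 = (0.9734, -3.4525, 4.0089, 1.6329, -1.5475).
‖u_3‖ = 5.8309, so e_3 = (0.1669, -0.5921, 0.6875, 0.2800, -0.2654).
e_1·c_4 = (-0.5774)·1 + (-0.3849)·1 + 0.1925·2 + (-0.5774)·2 + 0.3849·0 = -1.7321; e_2·c_4 = (-0.7372)·1 + 0.3932·1 + 0.2457·2 + 0.2949·2 + (-0.3932)·0 = 0.7372; e_3·c_4 = 0.1669·1 + (-0.5921)·1 + 0.6875·2 + 0.2800·2 + (-0.2654)·0 = 1.5100.
u_4 = c_4 + 1.7321·e_1 − 0.7372·e_2 − 1.5100·e_3 = (0.2914, 0.9375, 1.1141, 0.3598, 1.3573).
‖u_4‖ = 2.0437, so e_4 = (0.1426, 0.4587, 0.5451, 0.1760, 0.6641).
Qᵀb = (-3.6566, 0.9338, -2.1589, 0.1165).
Back-substitute: x_4 = 0.1165/2.0437 = 0.0570.
x_3 = (-2.1589 − 1.5100·0.0570)/5.8309 = -0.3850.
x_2 = (0.9338 + 0.6389·(-0.3850) − 0.7372·0.0570)/6.7823 = 0.0952.
x_1 = (-3.6566 + 3.4641·0.0952 − 0.7698·(-0.3850) + 1.7321·0.0570)/5.1962 = -0.5642.

x = (-0.5642, 0.0952, -0.3850, 0.0570)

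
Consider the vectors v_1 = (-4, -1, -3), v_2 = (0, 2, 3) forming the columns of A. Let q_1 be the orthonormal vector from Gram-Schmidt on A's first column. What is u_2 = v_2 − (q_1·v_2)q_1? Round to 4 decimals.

u_2 = (-1.6923, 1.5769, 1.7308)

v_1 = (-4, -1, -3); ‖v_1‖ = 5.0990, so q_1 = (-0.7845, -0.1961, -0.5883).
q_1·v_2 = (-0.7845)·0 + (-0.1961)·2 + (-0.5883)·3 = -2.1573.
u_2 = v_2 + 2.1573·q_1 = (-1.6923, 1.5769, 1.7308).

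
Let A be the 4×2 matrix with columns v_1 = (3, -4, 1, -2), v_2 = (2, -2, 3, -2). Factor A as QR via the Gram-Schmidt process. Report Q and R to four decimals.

Q = [[0.5477, -0.0398], [-0.7303, 0.3187], [0.1826, 0.9163], [-0.3651, -0.2390]], R = [[5.4772, 3.8341], [0.0000, 2.5100]]

v_1 = (3, -4, 1, -2); ‖v_1‖ = 5.4772, so e_1 = (0.5477, -0.7303, 0.1826, -0.3651).
e_1·v_2 = 0.5477·2 + (-0.7303)·(-2) + 0.1826·3 + (-0.3651)·(-2) = 3.8341.
u_2 = v_2 − 3.8341·e_1 = (-0.1000, 0.8000, 2.3000, -0.6000).
‖u_2‖ = 2.5100, so e_2 = (-0.0398, 0.3187, 0.9163, -0.2390).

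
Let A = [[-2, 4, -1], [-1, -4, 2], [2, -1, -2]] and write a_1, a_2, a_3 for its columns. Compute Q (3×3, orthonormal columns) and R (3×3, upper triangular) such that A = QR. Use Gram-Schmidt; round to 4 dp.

a_1 = (-2, -1, 2); ‖a_1‖ = 3.0000, so e_1 = (-0.6667, -0.3333, 0.6667).
e_1·a_2 = (-0.6667)·4 + (-0.3333)·(-4) + 0.6667·(-1) = -2.0000.
u_2 = a_2 + 2.0000·e_1 = (2.6667, -4.6667, 0.3333).
‖u_2‖ = 5.3852, so e_2 = (0.4952, -0.8666, 0.0619).
e_1·a_3 = (-0.6667)·(-1) + (-0.3333)·2 + 0.6667·(-2) = -1.3333; e_2·a_3 = 0.4952·(-1) + (-0.8666)·2 + 0.0619·(-2) = -2.3521.
u_3 = a_3 + 1.3333·e_1 + 2.3521·e_2 = (-0.7241, -0.4828, -0.9655).
‖u_3‖ = 1.2999, so e_3 = (-0.5571, -0.3714, -0.7428).

Q = [[-0.6667, 0.4952, -0.5571], [-0.3333, -0.8666, -0.3714], [0.6667, 0.0619, -0.7428]], R = [[3.0000, -2.0000, -1.3333], [0.0000, 5.3852, -2.3521], [0.0000, 0.0000, 1.2999]]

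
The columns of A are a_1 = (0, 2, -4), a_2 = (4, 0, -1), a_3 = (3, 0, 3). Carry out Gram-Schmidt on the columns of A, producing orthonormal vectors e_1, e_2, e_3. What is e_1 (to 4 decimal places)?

e_1 = (0.0000, 0.4472, -0.8944)

a_1 = (0, 2, -4); ‖a_1‖ = 4.4721, so e_1 = (0.0000, 0.4472, -0.8944).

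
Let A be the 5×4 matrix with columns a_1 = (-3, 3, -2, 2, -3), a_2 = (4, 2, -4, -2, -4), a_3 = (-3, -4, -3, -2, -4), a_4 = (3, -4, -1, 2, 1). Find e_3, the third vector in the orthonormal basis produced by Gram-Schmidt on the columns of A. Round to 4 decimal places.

a_1 = (-3, 3, -2, 2, -3); ‖a_1‖ = 5.9161, so e_1 = (-0.5071, 0.5071, -0.3381, 0.3381, -0.5071).
e_1·a_2 = (-0.5071)·4 + 0.5071·2 + (-0.3381)·(-4) + 0.3381·(-2) + (-0.5071)·(-4) = 1.6903.
u_2 = a_2 − 1.6903·e_1 = (4.8571, 1.1429, -3.4286, -2.5714, -3.1429).
‖u_2‖ = 7.2899, so e_2 = (0.6663, 0.1568, -0.4703, -0.3527, -0.4311).
e_1·a_3 = (-0.5071)·(-3) + 0.5071·(-4) + (-0.3381)·(-3) + 0.3381·(-2) + (-0.5071)·(-4) = 1.8593; e_2·a_3 = 0.6663·(-3) + 0.1568·(-4) + (-0.4703)·(-3) + (-0.3527)·(-2) + (-0.4311)·(-4) = 1.2150.
u_3 = a_3 − 1.8593·e_1 − 1.2150·e_2 = (-2.8667, -5.1333, -1.8000, -2.2000, -2.5333).
‖u_3‖ = 7.0048, so e_3 = (-0.4092, -0.7328, -0.2570, -0.3141, -0.3617).

e_3 = (-0.4092, -0.7328, -0.2570, -0.3141, -0.3617)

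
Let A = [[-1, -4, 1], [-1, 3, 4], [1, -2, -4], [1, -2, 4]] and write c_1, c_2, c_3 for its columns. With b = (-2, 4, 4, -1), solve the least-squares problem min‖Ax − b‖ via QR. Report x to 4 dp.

q_1 = c_1/‖c_1‖ = (-1, -1, 1, 1)/2.0000 = (-0.5000, -0.5000, 0.5000, 0.5000).
r_{12} = q_1·c_2 = -1.5000.
u_2 = c_2 + 1.5000·q_1 = (-4.7500, 2.2500, -1.2500, -1.2500).
‖u_2‖ = 5.5453, so q_2 = (-0.8566, 0.4058, -0.2254, -0.2254).
r_{13} = q_1·c_3 = -2.5000; r_{23} = q_2·c_3 = 0.7664.
u_3 = c_3 + 2.5000·q_1 − 0.7664·q_2 = (0.4065, 2.4390, -2.5772, 5.4228).
‖u_3‖ = 6.4933, so q_3 = (0.0626, 0.3756, -0.3969, 0.8351).
Qᵀb = (0.5000, 2.6599, -1.0455).
Back-substitute: x_3 = -1.0455/6.4933 = -0.1610.
x_2 = (2.6599 − 0.7664·(-0.1610))/5.5453 = 0.5019.
x_1 = (0.5000 + 1.5000·0.5019 + 2.5000·(-0.1610))/2.0000 = 0.4252.

x = (0.4252, 0.5019, -0.1610)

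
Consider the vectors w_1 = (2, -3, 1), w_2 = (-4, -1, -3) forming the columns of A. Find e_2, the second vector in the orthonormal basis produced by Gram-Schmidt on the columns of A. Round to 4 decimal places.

w_1 = (2, -3, 1); ‖w_1‖ = 3.7417, so e_1 = (0.5345, -0.8018, 0.2673).
e_1·w_2 = 0.5345·(-4) + (-0.8018)·(-1) + 0.2673·(-3) = -2.1381.
u_2 = w_2 + 2.1381·e_1 = (-2.8571, -2.7143, -2.4286).
‖u_2‖ = 4.6291, so e_2 = (-0.6172, -0.5864, -0.5246).

e_2 = (-0.6172, -0.5864, -0.5246)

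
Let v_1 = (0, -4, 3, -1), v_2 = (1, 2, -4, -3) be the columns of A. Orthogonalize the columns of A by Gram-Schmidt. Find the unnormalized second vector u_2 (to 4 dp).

v_1 = (0, -4, 3, -1); ‖v_1‖ = 5.0990, so e_1 = (0.0000, -0.7845, 0.5883, -0.1961).
e_1·v_2 = 0.0000·1 + (-0.7845)·2 + 0.5883·(-4) + (-0.1961)·(-3) = -3.3340.
u_2 = v_2 + 3.3340·e_1 = (1.0000, -0.6154, -2.0385, -3.6538).

u_2 = (1.0000, -0.6154, -2.0385, -3.6538)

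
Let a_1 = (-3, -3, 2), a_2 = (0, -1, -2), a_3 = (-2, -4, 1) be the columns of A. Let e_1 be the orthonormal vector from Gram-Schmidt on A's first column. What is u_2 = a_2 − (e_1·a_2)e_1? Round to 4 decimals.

e_1 = a_1/‖a_1‖ = (-3, -3, 2)/4.6904 = (-0.6396, -0.6396, 0.4264).
r_{12} = e_1·a_2 = -0.2132.
u_2 = a_2 + 0.2132·e_1 = (-0.1364, -1.1364, -1.9091).

u_2 = (-0.1364, -1.1364, -1.9091)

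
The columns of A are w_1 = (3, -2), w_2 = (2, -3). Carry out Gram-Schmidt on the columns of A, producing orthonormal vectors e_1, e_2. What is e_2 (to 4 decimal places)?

e_2 = (-0.5547, -0.8321)

w_1 = (3, -2); ‖w_1‖ = 3.6056, so e_1 = (0.8321, -0.5547).
e_1·w_2 = 0.8321·2 + (-0.5547)·(-3) = 3.3282.
u_2 = w_2 − 3.3282·e_1 = (-0.7692, -1.1538).
‖u_2‖ = 1.3868, so e_2 = (-0.5547, -0.8321).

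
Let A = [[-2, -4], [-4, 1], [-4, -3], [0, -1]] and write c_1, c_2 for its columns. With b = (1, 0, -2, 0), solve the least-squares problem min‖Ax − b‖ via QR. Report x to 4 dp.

e_1 = c_1/‖c_1‖ = (-2, -4, -4, 0)/6.0000 = (-0.3333, -0.6667, -0.6667, 0.0000).
r_{12} = e_1·c_2 = 2.6667.
u_2 = c_2 − 2.6667·e_1 = (-3.1111, 2.7778, -1.2222, -1.0000).
‖u_2‖ = 4.4597, so e_2 = (-0.6976, 0.6229, -0.2741, -0.2242).
Qᵀb = (1.0000, -0.1495).
Back-substitute: x_2 = -0.1495/4.4597 = -0.0335.
x_1 = (1.0000 − 2.6667·(-0.0335))/6.0000 = 0.1816.

x = (0.1816, -0.0335)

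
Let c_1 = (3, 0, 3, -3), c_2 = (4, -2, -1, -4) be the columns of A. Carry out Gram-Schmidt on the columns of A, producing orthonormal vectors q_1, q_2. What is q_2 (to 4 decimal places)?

q_2 = (0.3666, -0.4399, -0.7332, -0.3666)

q_1 = c_1/‖c_1‖ = (3, 0, 3, -3)/5.1962 = (0.5774, 0.0000, 0.5774, -0.5774).
r_{12} = q_1·c_2 = 4.0415.
u_2 = c_2 − 4.0415·q_1 = (1.6667, -2.0000, -3.3333, -1.6667).
‖u_2‖ = 4.5461, so q_2 = (0.3666, -0.4399, -0.7332, -0.3666).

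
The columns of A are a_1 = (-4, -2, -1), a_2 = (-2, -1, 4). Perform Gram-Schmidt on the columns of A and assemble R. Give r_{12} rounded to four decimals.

e_1 = a_1/‖a_1‖ = (-4, -2, -1)/4.5826 = (-0.8729, -0.4364, -0.2182).
r_{12} = e_1·a_2 = 1.3093.

r_{12} = 1.3093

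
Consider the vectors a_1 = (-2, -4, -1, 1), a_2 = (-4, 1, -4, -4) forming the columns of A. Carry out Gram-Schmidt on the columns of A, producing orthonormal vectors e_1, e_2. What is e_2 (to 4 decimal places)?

a_1 = (-2, -4, -1, 1); ‖a_1‖ = 4.6904, so e_1 = (-0.4264, -0.8528, -0.2132, 0.2132).
e_1·a_2 = (-0.4264)·(-4) + (-0.8528)·1 + (-0.2132)·(-4) + 0.2132·(-4) = 0.8528.
u_2 = a_2 − 0.8528·e_1 = (-3.6364, 1.7273, -3.8182, -4.1818).
‖u_2‖ = 6.9479, so e_2 = (-0.5234, 0.2486, -0.5495, -0.6019).

e_2 = (-0.5234, 0.2486, -0.5495, -0.6019)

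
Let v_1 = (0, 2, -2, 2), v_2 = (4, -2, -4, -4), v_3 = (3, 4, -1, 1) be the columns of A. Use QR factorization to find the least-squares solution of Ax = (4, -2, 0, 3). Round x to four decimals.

v_1 = (0, 2, -2, 2); ‖v_1‖ = 3.4641, so e_1 = (0.0000, 0.5774, -0.5774, 0.5774).
e_1·v_2 = 0.0000·4 + 0.5774·(-2) + (-0.5774)·(-4) + 0.5774·(-4) = -1.1547.
u_2 = v_2 + 1.1547·e_1 = (4.0000, -1.3333, -4.6667, -3.3333).
‖u_2‖ = 7.1181, so e_2 = (0.5620, -0.1873, -0.6556, -0.4683).
e_1·v_3 = 0.0000·3 + 0.5774·4 + (-0.5774)·(-1) + 0.5774·1 = 3.4641; e_2·v_3 = 0.5620·3 + (-0.1873)·4 + (-0.6556)·(-1) + (-0.4683)·1 = 1.1239.
u_3 = v_3 − 3.4641·e_1 − 1.1239·e_2 = (2.3684, 2.2105, 1.7368, -0.4737).
‖u_3‖ = 3.7063, so e_3 = (0.6390, 0.5964, 0.4686, -0.1278).
Qᵀb = (0.5774, 1.2176, 0.9798).
Back-substitute: x_3 = 0.9798/3.7063 = 0.2644.
x_2 = (1.2176 − 1.1239·0.2644)/7.1181 = 0.1293.
x_1 = (0.5774 + 1.1547·0.1293 − 3.4641·0.2644)/3.4641 = -0.0546.

x = (-0.0546, 0.1293, 0.2644)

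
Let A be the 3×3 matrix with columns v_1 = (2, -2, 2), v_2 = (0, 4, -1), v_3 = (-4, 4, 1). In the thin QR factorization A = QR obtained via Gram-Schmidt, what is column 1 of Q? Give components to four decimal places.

q_1 = (0.5774, -0.5774, 0.5774)

v_1 = (2, -2, 2); ‖v_1‖ = 3.4641, so q_1 = (0.5774, -0.5774, 0.5774).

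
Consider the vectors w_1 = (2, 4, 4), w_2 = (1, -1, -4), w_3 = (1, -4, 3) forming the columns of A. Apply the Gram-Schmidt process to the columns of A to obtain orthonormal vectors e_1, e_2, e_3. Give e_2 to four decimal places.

e_1 = w_1/‖w_1‖ = (2, 4, 4)/6.0000 = (0.3333, 0.6667, 0.6667).
r_{12} = e_1·w_2 = -3.0000.
u_2 = w_2 + 3.0000·e_1 = (2.0000, 1.0000, -2.0000).
‖u_2‖ = 3.0000, so e_2 = (0.6667, 0.3333, -0.6667).

e_2 = (0.6667, 0.3333, -0.6667)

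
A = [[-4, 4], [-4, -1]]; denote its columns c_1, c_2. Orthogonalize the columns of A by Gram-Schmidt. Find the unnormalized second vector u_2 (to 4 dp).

u_2 = (2.5000, -2.5000)

e_1 = c_1/‖c_1‖ = (-4, -4)/5.6569 = (-0.7071, -0.7071).
r_{12} = e_1·c_2 = -2.1213.
u_2 = c_2 + 2.1213·e_1 = (2.5000, -2.5000).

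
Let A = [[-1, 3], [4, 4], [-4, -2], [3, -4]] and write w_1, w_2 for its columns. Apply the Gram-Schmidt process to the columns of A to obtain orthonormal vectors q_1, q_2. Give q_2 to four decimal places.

q_2 = (0.4898, 0.4789, -0.1741, -0.7074)

q_1 = w_1/‖w_1‖ = (-1, 4, -4, 3)/6.4807 = (-0.1543, 0.6172, -0.6172, 0.4629).
r_{12} = q_1·w_2 = 1.3887.
u_2 = w_2 − 1.3887·q_1 = (3.2143, 3.1429, -1.1429, -4.6429).
‖u_2‖ = 6.5629, so q_2 = (0.4898, 0.4789, -0.1741, -0.7074).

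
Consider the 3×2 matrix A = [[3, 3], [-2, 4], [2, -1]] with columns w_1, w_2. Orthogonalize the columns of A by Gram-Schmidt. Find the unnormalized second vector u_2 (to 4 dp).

u_2 = (3.1765, 3.8824, -0.8824)

w_1 = (3, -2, 2); ‖w_1‖ = 4.1231, so e_1 = (0.7276, -0.4851, 0.4851).
e_1·w_2 = 0.7276·3 + (-0.4851)·4 + 0.4851·(-1) = -0.2425.
u_2 = w_2 + 0.2425·e_1 = (3.1765, 3.8824, -0.8824).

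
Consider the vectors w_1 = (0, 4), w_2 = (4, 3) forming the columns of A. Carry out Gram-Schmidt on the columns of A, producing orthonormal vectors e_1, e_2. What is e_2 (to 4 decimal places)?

e_1 = w_1/‖w_1‖ = (0, 4)/4.0000 = (0.0000, 1.0000).
r_{12} = e_1·w_2 = 3.0000.
u_2 = w_2 − 3.0000·e_1 = (4.0000, 0.0000).
‖u_2‖ = 4.0000, so e_2 = (1.0000, 0.0000).

e_2 = (1.0000, 0.0000)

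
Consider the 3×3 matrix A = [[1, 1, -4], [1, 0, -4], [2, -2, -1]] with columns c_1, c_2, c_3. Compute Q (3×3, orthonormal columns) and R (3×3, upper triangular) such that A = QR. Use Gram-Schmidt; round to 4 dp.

c_1 = (1, 1, 2); ‖c_1‖ = 2.4495, so e_1 = (0.4082, 0.4082, 0.8165).
e_1·c_2 = 0.4082·1 + 0.4082·0 + 0.8165·(-2) = -1.2247.
u_2 = c_2 + 1.2247·e_1 = (1.5000, 0.5000, -1.0000).
‖u_2‖ = 1.8708, so e_2 = (0.8018, 0.2673, -0.5345).
e_1·c_3 = 0.4082·(-4) + 0.4082·(-4) + 0.8165·(-1) = -4.0825; e_2·c_3 = 0.8018·(-4) + 0.2673·(-4) + (-0.5345)·(-1) = -3.7417.
u_3 = c_3 + 4.0825·e_1 + 3.7417·e_2 = (0.6667, -1.3333, 0.3333).
‖u_3‖ = 1.5275, so e_3 = (0.4364, -0.8729, 0.2182).

Q = [[0.4082, 0.8018, 0.4364], [0.4082, 0.2673, -0.8729], [0.8165, -0.5345, 0.2182]], R = [[2.4495, -1.2247, -4.0825], [0.0000, 1.8708, -3.7417], [0.0000, 0.0000, 1.5275]]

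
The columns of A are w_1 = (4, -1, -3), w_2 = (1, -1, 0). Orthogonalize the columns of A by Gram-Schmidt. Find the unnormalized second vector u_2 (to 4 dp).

u_2 = (0.2308, -0.8077, 0.5769)

w_1 = (4, -1, -3); ‖w_1‖ = 5.0990, so e_1 = (0.7845, -0.1961, -0.5883).
e_1·w_2 = 0.7845·1 + (-0.1961)·(-1) + (-0.5883)·0 = 0.9806.
u_2 = w_2 − 0.9806·e_1 = (0.2308, -0.8077, 0.5769).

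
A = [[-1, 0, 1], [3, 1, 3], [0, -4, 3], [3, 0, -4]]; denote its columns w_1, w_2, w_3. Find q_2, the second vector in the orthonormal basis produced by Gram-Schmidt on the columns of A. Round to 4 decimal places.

q_1 = w_1/‖w_1‖ = (-1, 3, 0, 3)/4.3589 = (-0.2294, 0.6882, 0.0000, 0.6882).
r_{12} = q_1·w_2 = 0.6882.
u_2 = w_2 − 0.6882·q_1 = (0.1579, 0.5263, -4.0000, -0.4737).
‖u_2‖ = 4.0653, so q_2 = (0.0388, 0.1295, -0.9839, -0.1165).

q_2 = (0.0388, 0.1295, -0.9839, -0.1165)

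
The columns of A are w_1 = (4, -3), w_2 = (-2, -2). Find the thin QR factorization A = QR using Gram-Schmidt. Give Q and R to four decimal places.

Q = [[0.8000, -0.6000], [-0.6000, -0.8000]], R = [[5.0000, -0.4000], [0.0000, 2.8000]]

e_1 = w_1/‖w_1‖ = (4, -3)/5.0000 = (0.8000, -0.6000).
r_{12} = e_1·w_2 = -0.4000.
u_2 = w_2 + 0.4000·e_1 = (-1.6800, -2.2400).
‖u_2‖ = 2.8000, so e_2 = (-0.6000, -0.8000).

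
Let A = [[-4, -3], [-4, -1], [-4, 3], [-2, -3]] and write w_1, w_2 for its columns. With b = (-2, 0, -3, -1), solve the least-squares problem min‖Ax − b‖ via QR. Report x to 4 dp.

x = (0.4543, -0.1622)

e_1 = w_1/‖w_1‖ = (-4, -4, -4, -2)/7.2111 = (-0.5547, -0.5547, -0.5547, -0.2774).
r_{12} = e_1·w_2 = 1.3868.
u_2 = w_2 − 1.3868·e_1 = (-2.2308, -0.2308, 3.7692, -2.6154).
‖u_2‖ = 5.1066, so e_2 = (-0.4368, -0.0452, 0.7381, -0.5122).
Qᵀb = (3.0509, -0.8285).
Back-substitute: x_2 = -0.8285/5.1066 = -0.1622.
x_1 = (3.0509 − 1.3868·(-0.1622))/7.2111 = 0.4543.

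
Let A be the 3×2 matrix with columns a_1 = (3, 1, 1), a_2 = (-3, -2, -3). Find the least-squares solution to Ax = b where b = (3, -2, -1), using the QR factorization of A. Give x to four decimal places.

a_1 = (3, 1, 1); ‖a_1‖ = 3.3166, so q_1 = (0.9045, 0.3015, 0.3015).
q_1·a_2 = 0.9045·(-3) + 0.3015·(-2) + 0.3015·(-3) = -4.2212.
u_2 = a_2 + 4.2212·q_1 = (0.8182, -0.7273, -1.7273).
‖u_2‖ = 2.0449, so q_2 = (0.4001, -0.3556, -0.8447).
Qᵀb = (1.8091, 2.7562).
Back-substitute: x_2 = 2.7562/2.0449 = 1.3478.
x_1 = (1.8091 + 4.2212·1.3478)/3.3166 = 2.2609.

x = (2.2609, 1.3478)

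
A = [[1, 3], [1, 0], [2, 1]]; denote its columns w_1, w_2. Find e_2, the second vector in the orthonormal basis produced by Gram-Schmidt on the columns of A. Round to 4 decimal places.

e_2 = (0.8971, -0.3450, -0.2760)

w_1 = (1, 1, 2); ‖w_1‖ = 2.4495, so e_1 = (0.4082, 0.4082, 0.8165).
e_1·w_2 = 0.4082·3 + 0.4082·0 + 0.8165·1 = 2.0412.
u_2 = w_2 − 2.0412·e_1 = (2.1667, -0.8333, -0.6667).
‖u_2‖ = 2.4152, so e_2 = (0.8971, -0.3450, -0.2760).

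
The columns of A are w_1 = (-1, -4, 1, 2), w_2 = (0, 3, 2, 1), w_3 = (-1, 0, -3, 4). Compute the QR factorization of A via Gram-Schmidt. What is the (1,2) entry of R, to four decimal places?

w_1 = (-1, -4, 1, 2); ‖w_1‖ = 4.6904, so q_1 = (-0.2132, -0.8528, 0.2132, 0.4264).
r_{12} = q_1·w_2 = -1.7056.

r_{12} = -1.7056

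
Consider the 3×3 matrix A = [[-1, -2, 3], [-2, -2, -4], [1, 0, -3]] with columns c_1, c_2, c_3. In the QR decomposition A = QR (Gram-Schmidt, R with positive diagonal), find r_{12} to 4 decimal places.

r_{12} = 2.4495

q_1 = c_1/‖c_1‖ = (-1, -2, 1)/2.4495 = (-0.4082, -0.8165, 0.4082).
r_{12} = q_1·c_2 = 2.4495.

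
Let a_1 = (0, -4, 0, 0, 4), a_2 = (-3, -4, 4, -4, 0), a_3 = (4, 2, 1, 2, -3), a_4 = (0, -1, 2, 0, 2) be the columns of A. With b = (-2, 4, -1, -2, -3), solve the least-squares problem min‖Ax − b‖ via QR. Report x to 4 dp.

a_1 = (0, -4, 0, 0, 4); ‖a_1‖ = 5.6569, so q_1 = (0.0000, -0.7071, 0.0000, 0.0000, 0.7071).
q_1·a_2 = 0.0000·(-3) + (-0.7071)·(-4) + 0.0000·4 + 0.0000·(-4) + 0.7071·0 = 2.8284.
u_2 = a_2 − 2.8284·q_1 = (-3.0000, -2.0000, 4.0000, -4.0000, -2.0000).
‖u_2‖ = 7.0000, so q_2 = (-0.4286, -0.2857, 0.5714, -0.5714, -0.2857).
q_1·a_3 = 0.0000·4 + (-0.7071)·2 + 0.0000·1 + 0.0000·2 + 0.7071·(-3) = -3.5355; q_2·a_3 = (-0.4286)·4 + (-0.2857)·2 + 0.5714·1 + (-0.5714)·2 + (-0.2857)·(-3) = -2.0000.
u_3 = a_3 + 3.5355·q_1 + 2.0000·q_2 = (3.1429, -1.0714, 2.1429, 0.8571, -1.0714).
‖u_3‖ = 4.1833, so q_3 = (0.7513, -0.2561, 0.5122, 0.2049, -0.2561).
q_1·a_4 = 0.0000·0 + (-0.7071)·(-1) + 0.0000·2 + 0.0000·0 + 0.7071·2 = 2.1213; q_2·a_4 = (-0.4286)·0 + (-0.2857)·(-1) + 0.5714·2 + (-0.5714)·0 + (-0.2857)·2 = 0.8571; q_3·a_4 = 0.7513·0 + (-0.2561)·(-1) + 0.5122·2 + 0.2049·0 + (-0.2561)·2 = 0.7684.
u_4 = a_4 − 2.1213·q_1 − 0.8571·q_2 − 0.7684·q_3 = (-0.2099, 0.9417, 1.1166, 0.3324, 0.9417).
‖u_4‖ = 1.7818, so q_4 = (-0.1178, 0.5285, 0.6267, 0.1865, 0.5285).
Qᵀb = (-4.9497, 1.1429, -2.6807, -0.2356).
Back-substitute: x_4 = -0.2356/1.7818 = -0.1322.
x_3 = (-2.6807 − 0.7684·(-0.1322))/4.1833 = -0.6165.
x_2 = (1.1429 + 2.0000·(-0.6165) − 0.8571·(-0.1322))/7.0000 = 0.0033.
x_1 = (-4.9497 − 2.8284·0.0033 + 3.5355·(-0.6165) − 2.1213·(-0.1322))/5.6569 = -1.2124.

x = (-1.2124, 0.0033, -0.6165, -0.1322)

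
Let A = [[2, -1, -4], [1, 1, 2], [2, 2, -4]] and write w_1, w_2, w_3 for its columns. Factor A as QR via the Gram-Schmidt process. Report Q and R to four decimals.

w_1 = (2, 1, 2); ‖w_1‖ = 3.0000, so e_1 = (0.6667, 0.3333, 0.6667).
e_1·w_2 = 0.6667·(-1) + 0.3333·1 + 0.6667·2 = 1.0000.
u_2 = w_2 − 1.0000·e_1 = (-1.6667, 0.6667, 1.3333).
‖u_2‖ = 2.2361, so e_2 = (-0.7454, 0.2981, 0.5963).
e_1·w_3 = 0.6667·(-4) + 0.3333·2 + 0.6667·(-4) = -4.6667; e_2·w_3 = (-0.7454)·(-4) + 0.2981·2 + 0.5963·(-4) = 1.1926.
u_3 = w_3 + 4.6667·e_1 − 1.1926·e_2 = (0.0000, 3.2000, -1.6000).
‖u_3‖ = 3.5777, so e_3 = (0.0000, 0.8944, -0.4472).

Q = [[0.6667, -0.7454, 0.0000], [0.3333, 0.2981, 0.8944], [0.6667, 0.5963, -0.4472]], R = [[3.0000, 1.0000, -4.6667], [0.0000, 2.2361, 1.1926], [0.0000, 0.0000, 3.5777]]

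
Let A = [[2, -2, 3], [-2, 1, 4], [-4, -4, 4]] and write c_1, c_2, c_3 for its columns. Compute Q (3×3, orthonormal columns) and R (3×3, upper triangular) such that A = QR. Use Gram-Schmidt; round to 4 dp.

Q = [[0.4082, -0.6906, 0.5970], [-0.4082, 0.4468, 0.7960], [-0.8165, -0.5687, -0.0995]], R = [[4.8990, 2.0412, -3.6742], [0.0000, 4.1028, -2.5592], [0.0000, 0.0000, 4.5772]]

q_1 = c_1/‖c_1‖ = (2, -2, -4)/4.8990 = (0.4082, -0.4082, -0.8165).
r_{12} = q_1·c_2 = 2.0412.
u_2 = c_2 − 2.0412·q_1 = (-2.8333, 1.8333, -2.3333).
‖u_2‖ = 4.1028, so q_2 = (-0.6906, 0.4468, -0.5687).
r_{13} = q_1·c_3 = -3.6742; r_{23} = q_2·c_3 = -2.5592.
u_3 = c_3 + 3.6742·q_1 + 2.5592·q_2 = (2.7327, 3.6436, -0.4554).
‖u_3‖ = 4.5772, so q_3 = (0.5970, 0.7960, -0.0995).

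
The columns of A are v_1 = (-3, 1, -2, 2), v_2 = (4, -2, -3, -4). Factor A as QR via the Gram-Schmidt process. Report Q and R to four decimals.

Q = [[-0.7071, 0.2403], [0.2357, -0.2003], [-0.4714, -0.8612], [0.4714, -0.4006]], R = [[4.2426, -3.7712], [0.0000, 5.5478]]

q_1 = v_1/‖v_1‖ = (-3, 1, -2, 2)/4.2426 = (-0.7071, 0.2357, -0.4714, 0.4714).
r_{12} = q_1·v_2 = -3.7712.
u_2 = v_2 + 3.7712·q_1 = (1.3333, -1.1111, -4.7778, -2.2222).
‖u_2‖ = 5.5478, so q_2 = (0.2403, -0.2003, -0.8612, -0.4006).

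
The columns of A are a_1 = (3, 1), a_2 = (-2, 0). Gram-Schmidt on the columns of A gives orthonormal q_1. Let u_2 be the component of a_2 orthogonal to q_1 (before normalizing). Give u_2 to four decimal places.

q_1 = a_1/‖a_1‖ = (3, 1)/3.1623 = (0.9487, 0.3162).
r_{12} = q_1·a_2 = -1.8974.
u_2 = a_2 + 1.8974·q_1 = (-0.2000, 0.6000).

u_2 = (-0.2000, 0.6000)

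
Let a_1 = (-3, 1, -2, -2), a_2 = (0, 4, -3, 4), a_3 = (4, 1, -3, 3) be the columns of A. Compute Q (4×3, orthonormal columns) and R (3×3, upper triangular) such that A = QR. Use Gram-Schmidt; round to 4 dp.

Q = [[-0.7071, 0.0522, 0.5778], [0.2357, 0.6090, -0.2633], [-0.4714, -0.4350, -0.7210], [-0.4714, 0.6612, -0.2774]], R = [[4.2426, 0.4714, -2.5927], [0.0000, 6.3857, 4.1064], [0.0000, 0.0000, 3.3787]]

a_1 = (-3, 1, -2, -2); ‖a_1‖ = 4.2426, so e_1 = (-0.7071, 0.2357, -0.4714, -0.4714).
e_1·a_2 = (-0.7071)·0 + 0.2357·4 + (-0.4714)·(-3) + (-0.4714)·4 = 0.4714.
u_2 = a_2 − 0.4714·e_1 = (0.3333, 3.8889, -2.7778, 4.2222).
‖u_2‖ = 6.3857, so e_2 = (0.0522, 0.6090, -0.4350, 0.6612).
e_1·a_3 = (-0.7071)·4 + 0.2357·1 + (-0.4714)·(-3) + (-0.4714)·3 = -2.5927; e_2·a_3 = 0.0522·4 + 0.6090·1 + (-0.4350)·(-3) + 0.6612·3 = 4.1064.
u_3 = a_3 + 2.5927·e_1 − 4.1064·e_2 = (1.9523, -0.8896, -2.4360, -0.9373).
‖u_3‖ = 3.3787, so e_3 = (0.5778, -0.2633, -0.7210, -0.2774).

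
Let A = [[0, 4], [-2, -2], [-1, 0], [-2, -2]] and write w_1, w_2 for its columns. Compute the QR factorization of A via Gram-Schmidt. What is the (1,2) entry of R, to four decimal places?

r_{12} = 2.6667

w_1 = (0, -2, -1, -2); ‖w_1‖ = 3.0000, so q_1 = (0.0000, -0.6667, -0.3333, -0.6667).
r_{12} = q_1·w_2 = 2.6667.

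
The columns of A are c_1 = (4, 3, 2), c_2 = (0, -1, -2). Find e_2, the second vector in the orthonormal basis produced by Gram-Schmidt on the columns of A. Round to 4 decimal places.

c_1 = (4, 3, 2); ‖c_1‖ = 5.3852, so e_1 = (0.7428, 0.5571, 0.3714).
e_1·c_2 = 0.7428·0 + 0.5571·(-1) + 0.3714·(-2) = -1.2999.
u_2 = c_2 + 1.2999·e_1 = (0.9655, -0.2759, -1.5172).
‖u_2‖ = 1.8194, so e_2 = (0.5307, -0.1516, -0.8339).

e_2 = (0.5307, -0.1516, -0.8339)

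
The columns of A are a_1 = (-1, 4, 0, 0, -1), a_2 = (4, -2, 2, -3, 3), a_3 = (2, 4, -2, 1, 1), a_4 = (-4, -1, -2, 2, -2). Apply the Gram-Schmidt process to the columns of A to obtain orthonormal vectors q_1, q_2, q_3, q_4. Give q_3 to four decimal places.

q_3 = (0.5130, 0.2069, -0.6354, 0.4372, 0.3148)

a_1 = (-1, 4, 0, 0, -1); ‖a_1‖ = 4.2426, so q_1 = (-0.2357, 0.9428, 0.0000, 0.0000, -0.2357).
q_1·a_2 = (-0.2357)·4 + 0.9428·(-2) + 0.0000·2 + 0.0000·(-3) + (-0.2357)·3 = -3.5355.
u_2 = a_2 + 3.5355·q_1 = (3.1667, 1.3333, 2.0000, -3.0000, 2.1667).
‖u_2‖ = 5.4314, so q_2 = (0.5830, 0.2455, 0.3682, -0.5523, 0.3989).
q_1·a_3 = (-0.2357)·2 + 0.9428·4 + 0.0000·(-2) + 0.0000·1 + (-0.2357)·1 = 3.0641; q_2·a_3 = 0.5830·2 + 0.2455·4 + 0.3682·(-2) + (-0.5523)·1 + 0.3989·1 = 1.2581.
u_3 = a_3 − 3.0641·q_1 − 1.2581·q_2 = (1.9887, 0.8023, -2.4633, 1.6949, 1.2203).
‖u_3‖ = 3.8766, so q_3 = (0.5130, 0.2069, -0.6354, 0.4372, 0.3148).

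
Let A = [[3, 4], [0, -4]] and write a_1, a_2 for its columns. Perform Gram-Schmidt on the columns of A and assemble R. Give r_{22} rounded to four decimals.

a_1 = (3, 0); ‖a_1‖ = 3.0000, so e_1 = (1.0000, 0.0000).
e_1·a_2 = 1.0000·4 + 0.0000·(-4) = 4.0000.
u_2 = a_2 − 4.0000·e_1 = (0.0000, -4.0000).
r_{22} = ‖u_2‖ = 4.0000.

r_{22} = 4.0000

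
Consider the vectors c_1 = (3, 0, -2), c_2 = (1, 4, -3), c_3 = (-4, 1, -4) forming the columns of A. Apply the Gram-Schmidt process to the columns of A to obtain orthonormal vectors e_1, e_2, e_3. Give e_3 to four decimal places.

c_1 = (3, 0, -2); ‖c_1‖ = 3.6056, so e_1 = (0.8321, 0.0000, -0.5547).
e_1·c_2 = 0.8321·1 + 0.0000·4 + (-0.5547)·(-3) = 2.4962.
u_2 = c_2 − 2.4962·e_1 = (-1.0769, 4.0000, -1.6154).
‖u_2‖ = 4.4463, so e_2 = (-0.2422, 0.8996, -0.3633).
e_1·c_3 = 0.8321·(-4) + 0.0000·1 + (-0.5547)·(-4) = -1.1094; e_2·c_3 = (-0.2422)·(-4) + 0.8996·1 + (-0.3633)·(-4) = 3.3217.
u_3 = c_3 + 1.1094·e_1 − 3.3217·e_2 = (-2.2724, -1.9883, -3.4086).
‖u_3‖ = 4.5536, so e_3 = (-0.4990, -0.4366, -0.7485).

e_3 = (-0.4990, -0.4366, -0.7485)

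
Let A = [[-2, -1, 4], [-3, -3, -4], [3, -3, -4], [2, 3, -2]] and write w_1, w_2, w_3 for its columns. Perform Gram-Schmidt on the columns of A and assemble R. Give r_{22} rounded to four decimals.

r_{22} = 5.0536

e_1 = w_1/‖w_1‖ = (-2, -3, 3, 2)/5.0990 = (-0.3922, -0.5883, 0.5883, 0.3922).
r_{12} = e_1·w_2 = 1.5689.
u_2 = w_2 − 1.5689·e_1 = (-0.3846, -2.0769, -3.9231, 2.3846).
r_{22} = ‖u_2‖ = 5.0536.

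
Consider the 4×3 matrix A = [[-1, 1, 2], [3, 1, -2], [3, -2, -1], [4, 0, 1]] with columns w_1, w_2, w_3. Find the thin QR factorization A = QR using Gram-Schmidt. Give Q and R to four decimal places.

q_1 = w_1/‖w_1‖ = (-1, 3, 3, 4)/5.9161 = (-0.1690, 0.5071, 0.5071, 0.6761).
r_{12} = q_1·w_2 = -0.6761.
u_2 = w_2 + 0.6761·q_1 = (0.8857, 1.3429, -1.6571, 0.4571).
‖u_2‖ = 2.3543, so q_2 = (0.3762, 0.5704, -0.7039, 0.1942).
r_{13} = q_1·w_3 = -1.1832; r_{23} = q_2·w_3 = 0.5097.
u_3 = w_3 + 1.1832·q_1 − 0.5097·q_2 = (1.6082, -1.6907, -0.0412, 1.7010).
‖u_3‖ = 2.8879, so q_3 = (0.5569, -0.5854, -0.0143, 0.5890).

Q = [[-0.1690, 0.3762, 0.5569], [0.5071, 0.5704, -0.5854], [0.5071, -0.7039, -0.0143], [0.6761, 0.1942, 0.5890]], R = [[5.9161, -0.6761, -1.1832], [0.0000, 2.3543, 0.5097], [0.0000, 0.0000, 2.8879]]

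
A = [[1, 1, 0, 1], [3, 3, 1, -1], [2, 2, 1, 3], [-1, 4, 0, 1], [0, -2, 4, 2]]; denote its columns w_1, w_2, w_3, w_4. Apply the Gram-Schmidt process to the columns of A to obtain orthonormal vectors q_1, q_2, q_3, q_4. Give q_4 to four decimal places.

q_4 = (0.3090, -0.5993, 0.7376, -0.0138, -0.0346)

w_1 = (1, 3, 2, -1, 0); ‖w_1‖ = 3.8730, so q_1 = (0.2582, 0.7746, 0.5164, -0.2582, 0.0000).
q_1·w_2 = 0.2582·1 + 0.7746·3 + 0.5164·2 + (-0.2582)·4 + 0.0000·(-2) = 2.5820.
u_2 = w_2 − 2.5820·q_1 = (0.3333, 1.0000, 0.6667, 4.6667, -2.0000).
‖u_2‖ = 5.2281, so q_2 = (0.0638, 0.1913, 0.1275, 0.8926, -0.3825).
q_1·w_3 = 0.2582·0 + 0.7746·1 + 0.5164·1 + (-0.2582)·0 + 0.0000·4 = 1.2910; q_2·w_3 = 0.0638·0 + 0.1913·1 + 0.1275·1 + 0.8926·0 + (-0.3825)·4 = -1.2114.
u_3 = w_3 − 1.2910·q_1 + 1.2114·q_2 = (-0.2561, 0.2317, 0.4878, 1.4146, 3.5366).
‖u_3‖ = 3.8556, so q_3 = (-0.0664, 0.0601, 0.1265, 0.3669, 0.9173).
q_1·w_4 = 0.2582·1 + 0.7746·(-1) + 0.5164·3 + (-0.2582)·1 + 0.0000·2 = 0.7746; q_2·w_4 = 0.0638·1 + 0.1913·(-1) + 0.1275·3 + 0.8926·1 + (-0.3825)·2 = 0.3825; q_3·w_4 = (-0.0664)·1 + 0.0601·(-1) + 0.1265·3 + 0.3669·1 + 0.9173·2 = 2.4544.
u_4 = w_4 − 0.7746·q_1 − 0.3825·q_2 − 2.4544·q_3 = (0.9386, -1.8207, 2.2407, -0.0420, -0.1050).
‖u_4‖ = 3.0380, so q_4 = (0.3090, -0.5993, 0.7376, -0.0138, -0.0346).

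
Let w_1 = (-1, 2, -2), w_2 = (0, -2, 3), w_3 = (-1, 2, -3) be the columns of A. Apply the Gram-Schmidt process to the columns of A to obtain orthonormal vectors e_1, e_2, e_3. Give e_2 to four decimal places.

e_2 = (-0.8085, 0.1617, 0.5659)

w_1 = (-1, 2, -2); ‖w_1‖ = 3.0000, so e_1 = (-0.3333, 0.6667, -0.6667).
e_1·w_2 = (-0.3333)·0 + 0.6667·(-2) + (-0.6667)·3 = -3.3333.
u_2 = w_2 + 3.3333·e_1 = (-1.1111, 0.2222, 0.7778).
‖u_2‖ = 1.3744, so e_2 = (-0.8085, 0.1617, 0.5659).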